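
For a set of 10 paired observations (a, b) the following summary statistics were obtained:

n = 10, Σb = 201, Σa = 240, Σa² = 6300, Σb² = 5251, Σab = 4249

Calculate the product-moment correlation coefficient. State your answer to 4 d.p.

r = (nΣab − ΣaΣb) / √[(nΣa² − (Σa)²)(nΣb² − (Σb)²)]
Numerator: 10×4249 − 240×201 = -5750
Denominator: √[(63000 − 57600)(52510 − 40401)] = √[5400 × 12109] = 8086.3218
r = -5750 / 8086.3218 ≈ -0.7111

-0.7111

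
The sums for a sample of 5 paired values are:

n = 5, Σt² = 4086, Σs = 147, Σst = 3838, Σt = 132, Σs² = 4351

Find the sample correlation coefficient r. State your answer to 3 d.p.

r = (nΣst − ΣsΣt) / √[(nΣs² − (Σs)²)(nΣt² − (Σt)²)]
Numerator: 5×3838 − 147×132 = -214
Denominator: √[(21755 − 21609)(20430 − 17424)] = √[146 × 3006] = 662.4772
r = -214 / 662.4772 ≈ -0.323

-0.323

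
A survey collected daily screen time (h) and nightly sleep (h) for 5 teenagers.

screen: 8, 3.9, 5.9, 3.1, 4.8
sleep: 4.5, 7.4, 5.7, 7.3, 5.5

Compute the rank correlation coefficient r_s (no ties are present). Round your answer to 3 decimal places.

Rank screen: 5, 2, 4, 1, 3
Rank sleep: 1, 5, 3, 4, 2
d = rank(screen) − rank(sleep): 4, -3, 1, -3, 1; Σd² = 36
ρ = 1 − 6Σd² / [n(n²−1)] = 1 − 6×36 / (5×24) = 1 − 216/120 ≈ -0.800

-0.800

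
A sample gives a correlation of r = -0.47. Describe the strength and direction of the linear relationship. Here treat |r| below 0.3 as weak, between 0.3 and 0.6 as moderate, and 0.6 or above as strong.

moderate negative

r = -0.47 < 0 so the relationship is negative.
|r| = 0.47, which falls in the moderate range.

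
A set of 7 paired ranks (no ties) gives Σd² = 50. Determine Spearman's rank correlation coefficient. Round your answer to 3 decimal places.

ρ = 1 − 6Σd² / [n(n²−1)] = 1 − 6×50 / (7×48)
  = 1 − 300/336 = 1 − 0.8929 ≈ 0.107

0.107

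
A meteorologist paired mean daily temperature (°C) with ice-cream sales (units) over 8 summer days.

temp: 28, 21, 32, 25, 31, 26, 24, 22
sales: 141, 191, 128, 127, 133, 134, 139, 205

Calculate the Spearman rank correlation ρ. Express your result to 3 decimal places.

-0.643

Rank temp: 6, 1, 8, 4, 7, 5, 3, 2
Rank sales: 6, 7, 2, 1, 3, 4, 5, 8
d = rank(temp) − rank(sales): 0, -6, 6, 3, 4, 1, -2, -6; Σd² = 138
ρ = 1 − 6Σd² / [n(n²−1)] = 1 − 6×138 / (8×63) = 1 − 828/504 ≈ -0.643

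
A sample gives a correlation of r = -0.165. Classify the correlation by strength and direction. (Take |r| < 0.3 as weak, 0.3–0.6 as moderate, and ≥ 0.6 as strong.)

r = -0.165 < 0 so the relationship is negative.
|r| = 0.165, which falls in the weak range.

weak negative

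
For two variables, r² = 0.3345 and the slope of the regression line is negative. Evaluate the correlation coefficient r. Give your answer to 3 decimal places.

|r| = √0.3345 = 0.578
The association is negative, so r = −0.578.

-0.578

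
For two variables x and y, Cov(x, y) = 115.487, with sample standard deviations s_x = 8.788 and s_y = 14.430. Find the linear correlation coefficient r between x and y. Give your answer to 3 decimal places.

0.911

r = Cov(x,y) / (s_x · s_y) = 115.487 / (8.788 × 14.430)
  = 115.487 / 126.8108 ≈ 0.911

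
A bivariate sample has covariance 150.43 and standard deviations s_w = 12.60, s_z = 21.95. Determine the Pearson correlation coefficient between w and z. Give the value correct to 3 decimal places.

r = Cov(w,z) / (s_w · s_z) = 150.43 / (12.60 × 21.95)
  = 150.43 / 276.5700 ≈ 0.544

0.544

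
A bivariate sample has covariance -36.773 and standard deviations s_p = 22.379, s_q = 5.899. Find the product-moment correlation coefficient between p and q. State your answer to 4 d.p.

r = Cov(p,q) / (s_p · s_q) = -36.773 / (22.379 × 5.899)
  = -36.773 / 132.0137 ≈ -0.2786

-0.2786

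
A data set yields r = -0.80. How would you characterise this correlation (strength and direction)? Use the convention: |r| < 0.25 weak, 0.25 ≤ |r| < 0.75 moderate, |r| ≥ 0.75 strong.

r = -0.80 < 0 so the relationship is negative.
|r| = 0.80, which falls in the strong range.

strong negative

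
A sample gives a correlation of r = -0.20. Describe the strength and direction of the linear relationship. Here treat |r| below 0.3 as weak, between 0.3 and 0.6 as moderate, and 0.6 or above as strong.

r = -0.20 < 0 so the relationship is negative.
|r| = 0.20, which falls in the weak range.

weak negative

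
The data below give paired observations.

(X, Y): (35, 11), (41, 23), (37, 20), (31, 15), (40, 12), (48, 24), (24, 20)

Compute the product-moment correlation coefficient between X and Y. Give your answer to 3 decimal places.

n = 7, ΣX = 256, ΣY = 125, ΣX² = 9716, ΣY² = 2395, ΣXY = 4645
nΣXY − ΣXΣY = 32515 − 32000 = 515
nΣX² − (ΣX)² = 68012 − 65536 = 2476; nΣY² − (ΣY)² = 16765 − 15625 = 1140
r = 515 / √(2476 × 1140) = 515 / 1680.0714 ≈ 0.307

0.307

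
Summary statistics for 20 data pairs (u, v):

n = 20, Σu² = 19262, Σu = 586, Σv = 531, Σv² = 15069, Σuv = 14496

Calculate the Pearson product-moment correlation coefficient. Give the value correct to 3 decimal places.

r = (nΣuv − ΣuΣv) / √[(nΣu² − (Σu)²)(nΣv² − (Σv)²)]
Numerator: 20×14496 − 586×531 = -21246
Denominator: √[(385240 − 343396)(301380 − 281961)] = √[41844 × 19419] = 28505.5896
r = -21246 / 28505.5896 ≈ -0.745

-0.745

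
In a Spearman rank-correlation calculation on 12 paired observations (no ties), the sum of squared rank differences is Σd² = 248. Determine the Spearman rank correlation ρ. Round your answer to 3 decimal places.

0.133

ρ = 1 − 6Σd² / [n(n²−1)] = 1 − 6×248 / (12×143)
  = 1 − 1488/1716 = 1 − 0.8671 ≈ 0.133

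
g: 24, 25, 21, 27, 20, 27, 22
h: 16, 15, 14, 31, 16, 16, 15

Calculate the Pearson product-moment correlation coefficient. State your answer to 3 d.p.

n = 7, Σg = 166, Σh = 123, Σg² = 3984, Σh² = 2375, Σgh = 2972
nΣgh − ΣgΣh = 20804 − 20418 = 386
nΣg² − (Σg)² = 27888 − 27556 = 332; nΣh² − (Σh)² = 16625 − 15129 = 1496
r = 386 / √(332 × 1496) = 386 / 704.7496 ≈ 0.548

0.548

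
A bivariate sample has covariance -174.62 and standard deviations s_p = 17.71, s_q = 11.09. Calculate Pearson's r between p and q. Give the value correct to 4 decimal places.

-0.8891

r = Cov(p,q) / (s_p · s_q) = -174.62 / (17.71 × 11.09)
  = -174.62 / 196.4039 ≈ -0.8891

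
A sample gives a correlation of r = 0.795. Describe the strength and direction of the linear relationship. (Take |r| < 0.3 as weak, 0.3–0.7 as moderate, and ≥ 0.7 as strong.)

r = 0.795 > 0 so the relationship is positive.
|r| = 0.795, which falls in the strong range.

strong positive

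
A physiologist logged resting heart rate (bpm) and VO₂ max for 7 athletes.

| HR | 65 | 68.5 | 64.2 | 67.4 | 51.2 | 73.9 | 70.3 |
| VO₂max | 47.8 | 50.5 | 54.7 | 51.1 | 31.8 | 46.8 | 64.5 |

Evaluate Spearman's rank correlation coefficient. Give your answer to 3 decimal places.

0.214

Rank HR: 3, 5, 2, 4, 1, 7, 6
Rank VO₂max: 3, 4, 6, 5, 1, 2, 7
d = rank(HR) − rank(VO₂max): 0, 1, -4, -1, 0, 5, -1; Σd² = 44
ρ = 1 − 6Σd² / [n(n²−1)] = 1 − 6×44 / (7×48) = 1 − 264/336 ≈ 0.214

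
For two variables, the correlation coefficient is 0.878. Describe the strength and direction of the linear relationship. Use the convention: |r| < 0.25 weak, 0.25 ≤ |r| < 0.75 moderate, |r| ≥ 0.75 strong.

strong positive

r = 0.878 > 0 so the relationship is positive.
|r| = 0.878, which falls in the strong range.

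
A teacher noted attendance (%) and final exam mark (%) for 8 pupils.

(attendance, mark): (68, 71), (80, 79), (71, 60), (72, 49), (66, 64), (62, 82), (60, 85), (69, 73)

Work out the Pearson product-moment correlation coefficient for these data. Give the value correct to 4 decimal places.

-0.3476

n = 8, Σx = 548, Σy = 563, Σx² = 37810, Σy² = 40657, Σxy = 38381
nΣxy − ΣxΣy = 307048 − 308524 = -1476
nΣx² − (Σx)² = 302480 − 300304 = 2176; nΣy² − (Σy)² = 325256 − 316969 = 8287
r = -1476 / √(2176 × 8287) = -1476 / 4246.4705 ≈ -0.3476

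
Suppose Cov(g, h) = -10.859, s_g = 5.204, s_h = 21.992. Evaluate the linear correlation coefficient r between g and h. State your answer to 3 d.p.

r = Cov(g,h) / (s_g · s_h) = -10.859 / (5.204 × 21.992)
  = -10.859 / 114.4464 ≈ -0.095

-0.095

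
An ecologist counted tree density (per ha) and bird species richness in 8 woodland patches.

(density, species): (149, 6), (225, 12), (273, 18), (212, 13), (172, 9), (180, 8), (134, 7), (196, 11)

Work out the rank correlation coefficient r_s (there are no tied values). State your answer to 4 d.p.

Rank density: 2, 7, 8, 6, 3, 4, 1, 5
Rank species: 1, 6, 8, 7, 4, 3, 2, 5
d = rank(density) − rank(species): 1, 1, 0, -1, -1, 1, -1, 0; Σd² = 6
ρ = 1 − 6Σd² / [n(n²−1)] = 1 − 6×6 / (8×63) = 1 − 36/504 ≈ 0.9286

0.9286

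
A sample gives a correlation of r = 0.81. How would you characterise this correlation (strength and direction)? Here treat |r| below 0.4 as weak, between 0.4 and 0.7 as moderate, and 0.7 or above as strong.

strong positive

r = 0.81 > 0 so the relationship is positive.
|r| = 0.81, which falls in the strong range.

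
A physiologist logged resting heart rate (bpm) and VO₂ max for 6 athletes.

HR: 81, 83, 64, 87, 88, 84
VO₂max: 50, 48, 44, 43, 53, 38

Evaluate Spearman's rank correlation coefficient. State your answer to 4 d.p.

0.0857

Rank HR: 2, 3, 1, 5, 6, 4
Rank VO₂max: 5, 4, 3, 2, 6, 1
d = rank(HR) − rank(VO₂max): -3, -1, -2, 3, 0, 3; Σd² = 32
ρ = 1 − 6Σd² / [n(n²−1)] = 1 − 6×32 / (6×35) = 1 − 192/210 ≈ 0.0857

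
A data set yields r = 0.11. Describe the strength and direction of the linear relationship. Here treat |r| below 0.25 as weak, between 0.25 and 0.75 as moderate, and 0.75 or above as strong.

weak positive

r = 0.11 > 0 so the relationship is positive.
|r| = 0.11, which falls in the weak range.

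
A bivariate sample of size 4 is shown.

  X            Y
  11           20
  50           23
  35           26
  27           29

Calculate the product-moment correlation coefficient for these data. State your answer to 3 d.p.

n = 4, ΣX = 123, ΣY = 98, ΣX² = 4575, ΣY² = 2446, ΣXY = 3063
nΣXY − ΣXΣY = 12252 − 12054 = 198
nΣX² − (ΣX)² = 18300 − 15129 = 3171; nΣY² − (ΣY)² = 9784 − 9604 = 180
r = 198 / √(3171 × 180) = 198 / 755.4998 ≈ 0.262

0.262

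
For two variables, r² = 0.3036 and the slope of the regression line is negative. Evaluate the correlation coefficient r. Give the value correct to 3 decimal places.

|r| = √0.3036 = 0.551
The association is negative, so r = −0.551.

-0.551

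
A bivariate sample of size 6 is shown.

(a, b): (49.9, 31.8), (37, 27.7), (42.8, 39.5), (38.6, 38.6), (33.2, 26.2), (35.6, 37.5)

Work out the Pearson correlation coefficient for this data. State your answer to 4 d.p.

0.2434

n = 6, Σa = 237.1, Σb = 201.3, Σa² = 9550.41, Σb² = 6921.43, Σab = 7997.12
nΣab − ΣaΣb = 47982.72 − 47728.23 = 254.49
nΣa² − (Σa)² = 57302.46 − 56216.41 = 1086.05; nΣb² − (Σb)² = 41528.58 − 40521.69 = 1006.89
r = 254.49 / √(1086.05 × 1006.89) = 254.49 / 1045.7212 ≈ 0.2434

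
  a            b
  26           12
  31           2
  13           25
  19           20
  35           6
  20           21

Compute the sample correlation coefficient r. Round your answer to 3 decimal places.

n = 6, Σa = 144, Σb = 86, Σa² = 3792, Σb² = 1650, Σab = 1709
nΣab − ΣaΣb = 10254 − 12384 = -2130
nΣa² − (Σa)² = 22752 − 20736 = 2016; nΣb² − (Σb)² = 9900 − 7396 = 2504
r = -2130 / √(2016 × 2504) = -2130 / 2246.7897 ≈ -0.948

-0.948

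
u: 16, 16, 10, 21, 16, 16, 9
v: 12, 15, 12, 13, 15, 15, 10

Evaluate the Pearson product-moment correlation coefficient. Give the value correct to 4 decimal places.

n = 7, Σu = 104, Σv = 92, Σu² = 1646, Σv² = 1232, Σuv = 1395
nΣuv − ΣuΣv = 9765 − 9568 = 197
nΣu² − (Σu)² = 11522 − 10816 = 706; nΣv² − (Σv)² = 8624 − 8464 = 160
r = 197 / √(706 × 160) = 197 / 336.0952 ≈ 0.5861

0.5861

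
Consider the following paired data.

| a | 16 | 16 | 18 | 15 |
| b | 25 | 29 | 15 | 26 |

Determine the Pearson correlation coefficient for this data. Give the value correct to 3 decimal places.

-0.861

n = 4, Σa = 65, Σb = 95, Σa² = 1061, Σb² = 2367, Σab = 1524
nΣab − ΣaΣb = 6096 − 6175 = -79
nΣa² − (Σa)² = 4244 − 4225 = 19; nΣb² − (Σb)² = 9468 − 9025 = 443
r = -79 / √(19 × 443) = -79 / 91.7442 ≈ -0.861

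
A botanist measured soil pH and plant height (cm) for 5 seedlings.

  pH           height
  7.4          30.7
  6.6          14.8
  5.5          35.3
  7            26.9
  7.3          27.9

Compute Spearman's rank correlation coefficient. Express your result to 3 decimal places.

Rank pH: 5, 2, 1, 3, 4
Rank height: 4, 1, 5, 2, 3
d = rank(pH) − rank(height): 1, 1, -4, 1, 1; Σd² = 20
ρ = 1 − 6Σd² / [n(n²−1)] = 1 − 6×20 / (5×24) = 1 − 120/120 ≈ 0.000

0.000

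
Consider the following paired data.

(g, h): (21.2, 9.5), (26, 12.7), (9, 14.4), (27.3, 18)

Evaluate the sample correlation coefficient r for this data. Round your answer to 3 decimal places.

n = 4, Σg = 83.5, Σh = 54.6, Σg² = 1951.73, Σh² = 782.9, Σgh = 1152.6
nΣgh − ΣgΣh = 4610.4 − 4559.1 = 51.3
nΣg² − (Σg)² = 7806.92 − 6972.25 = 834.67; nΣh² − (Σh)² = 3131.6 − 2981.16 = 150.44
r = 51.3 / √(834.67 × 150.44) = 51.3 / 354.3554 ≈ 0.145

0.145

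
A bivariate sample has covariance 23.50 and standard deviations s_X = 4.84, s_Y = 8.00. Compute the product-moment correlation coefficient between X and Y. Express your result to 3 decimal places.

r = Cov(X,Y) / (s_X · s_Y) = 23.50 / (4.84 × 8.00)
  = 23.50 / 38.7200 ≈ 0.607

0.607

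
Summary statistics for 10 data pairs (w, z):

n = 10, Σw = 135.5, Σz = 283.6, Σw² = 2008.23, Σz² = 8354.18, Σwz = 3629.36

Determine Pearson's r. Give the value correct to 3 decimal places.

-0.922

r = (nΣwz − ΣwΣz) / √[(nΣw² − (Σw)²)(nΣz² − (Σz)²)]
Numerator: 10×3629.36 − 135.5×283.6 = -2134.2
Denominator: √[(20082.3 − 18360.25)(83541.8 − 80428.96)] = √[1722.05 × 3112.84] = 2315.2680
r = -2134.2 / 2315.2680 ≈ -0.922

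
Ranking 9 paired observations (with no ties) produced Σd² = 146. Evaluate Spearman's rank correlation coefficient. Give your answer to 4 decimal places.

-0.2167

ρ = 1 − 6Σd² / [n(n²−1)] = 1 − 6×146 / (9×80)
  = 1 − 876/720 = 1 − 1.21667 ≈ -0.2167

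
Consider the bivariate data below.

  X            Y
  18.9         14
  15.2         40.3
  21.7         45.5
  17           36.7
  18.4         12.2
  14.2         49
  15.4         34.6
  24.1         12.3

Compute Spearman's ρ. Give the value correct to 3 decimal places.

Rank X: 6, 2, 7, 4, 5, 1, 3, 8
Rank Y: 3, 6, 7, 5, 1, 8, 4, 2
d = rank(X) − rank(Y): 3, -4, 0, -1, 4, -7, -1, 6; Σd² = 128
ρ = 1 − 6Σd² / [n(n²−1)] = 1 − 6×128 / (8×63) = 1 − 768/504 ≈ -0.524

-0.524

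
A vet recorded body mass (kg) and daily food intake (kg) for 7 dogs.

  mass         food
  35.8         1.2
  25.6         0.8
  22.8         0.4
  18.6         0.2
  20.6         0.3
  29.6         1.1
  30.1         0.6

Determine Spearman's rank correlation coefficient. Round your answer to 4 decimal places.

Rank mass: 7, 4, 3, 1, 2, 5, 6
Rank food: 7, 5, 3, 1, 2, 6, 4
d = rank(mass) − rank(food): 0, -1, 0, 0, 0, -1, 2; Σd² = 6
ρ = 1 − 6Σd² / [n(n²−1)] = 1 − 6×6 / (7×48) = 1 − 36/336 ≈ 0.8929

0.8929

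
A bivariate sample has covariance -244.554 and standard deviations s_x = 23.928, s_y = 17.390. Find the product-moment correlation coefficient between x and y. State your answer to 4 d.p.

-0.5877

r = Cov(x,y) / (s_x · s_y) = -244.554 / (23.928 × 17.390)
  = -244.554 / 416.1079 ≈ -0.5877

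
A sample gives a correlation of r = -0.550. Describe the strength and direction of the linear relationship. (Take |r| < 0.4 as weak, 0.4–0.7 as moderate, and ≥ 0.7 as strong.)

r = -0.550 < 0 so the relationship is negative.
|r| = 0.550, which falls in the moderate range.

moderate negative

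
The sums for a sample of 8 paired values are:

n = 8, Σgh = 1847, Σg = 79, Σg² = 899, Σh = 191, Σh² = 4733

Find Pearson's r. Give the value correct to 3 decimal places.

r = (nΣgh − ΣgΣh) / √[(nΣg² − (Σg)²)(nΣh² − (Σh)²)]
Numerator: 8×1847 − 79×191 = -313
Denominator: √[(7192 − 6241)(37864 − 36481)] = √[951 × 1383] = 1146.8361
r = -313 / 1146.8361 ≈ -0.273

-0.273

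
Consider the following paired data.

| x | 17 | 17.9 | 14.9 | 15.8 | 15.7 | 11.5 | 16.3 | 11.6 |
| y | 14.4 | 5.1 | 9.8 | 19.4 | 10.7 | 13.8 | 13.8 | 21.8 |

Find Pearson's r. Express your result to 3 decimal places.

n = 8, Σx = 120.7, Σy = 108.8, Σx² = 1860.05, Σy² = 1676.38, Σxy = 1593.14
nΣxy − ΣxΣy = 12745.12 − 13132.16 = -387.04
nΣx² − (Σx)² = 14880.4 − 14568.49 = 311.91; nΣy² − (Σy)² = 13411.04 − 11837.44 = 1573.6
r = -387.04 / √(311.91 × 1573.6) = -387.04 / 700.5866 ≈ -0.552

-0.552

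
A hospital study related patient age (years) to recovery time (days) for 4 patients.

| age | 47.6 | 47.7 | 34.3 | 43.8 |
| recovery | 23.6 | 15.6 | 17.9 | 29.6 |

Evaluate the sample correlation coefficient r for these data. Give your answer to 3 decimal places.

0.165

n = 4, Σx = 173.4, Σy = 86.7, Σx² = 7635.98, Σy² = 1996.89, Σxy = 3777.93
nΣxy − ΣxΣy = 15111.72 − 15033.78 = 77.94
nΣx² − (Σx)² = 30543.92 − 30067.56 = 476.36; nΣy² − (Σy)² = 7987.56 − 7516.89 = 470.67
r = 77.94 / √(476.36 × 470.67) = 77.94 / 473.5065 ≈ 0.165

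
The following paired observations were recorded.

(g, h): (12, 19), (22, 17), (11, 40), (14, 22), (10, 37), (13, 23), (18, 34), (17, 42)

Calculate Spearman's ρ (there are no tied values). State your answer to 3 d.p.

-0.333

Rank g: 3, 8, 2, 5, 1, 4, 7, 6
Rank h: 2, 1, 7, 3, 6, 4, 5, 8
d = rank(g) − rank(h): 1, 7, -5, 2, -5, 0, 2, -2; Σd² = 112
ρ = 1 − 6Σd² / [n(n²−1)] = 1 − 6×112 / (8×63) = 1 − 672/504 ≈ -0.333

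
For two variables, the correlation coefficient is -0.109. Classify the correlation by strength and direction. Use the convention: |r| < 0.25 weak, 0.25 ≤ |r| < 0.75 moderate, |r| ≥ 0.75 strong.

weak negative

r = -0.109 < 0 so the relationship is negative.
|r| = 0.109, which falls in the weak range.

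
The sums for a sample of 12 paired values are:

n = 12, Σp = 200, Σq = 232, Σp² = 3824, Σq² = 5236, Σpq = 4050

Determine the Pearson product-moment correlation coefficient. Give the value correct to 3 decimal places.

r = (nΣpq − ΣpΣq) / √[(nΣp² − (Σp)²)(nΣq² − (Σq)²)]
Numerator: 12×4050 − 200×232 = 2200
Denominator: √[(45888 − 40000)(62832 − 53824)] = √[5888 × 9008] = 7282.7951
r = 2200 / 7282.7951 ≈ 0.302

0.302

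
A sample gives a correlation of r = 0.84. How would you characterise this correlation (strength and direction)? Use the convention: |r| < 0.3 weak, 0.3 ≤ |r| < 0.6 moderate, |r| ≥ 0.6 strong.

r = 0.84 > 0 so the relationship is positive.
|r| = 0.84, which falls in the strong range.

strong positive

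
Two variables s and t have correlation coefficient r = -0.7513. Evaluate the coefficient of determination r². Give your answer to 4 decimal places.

0.5645

r² = (-0.7513)² = 0.5645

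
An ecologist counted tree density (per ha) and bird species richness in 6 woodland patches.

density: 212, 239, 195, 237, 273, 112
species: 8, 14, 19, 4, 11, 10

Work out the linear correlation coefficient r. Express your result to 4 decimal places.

n = 6, Σx = 1268, Σy = 66, Σx² = 283332, Σy² = 858, Σxy = 13818
nΣxy − ΣxΣy = 82908 − 83688 = -780
nΣx² − (Σx)² = 1699992 − 1607824 = 92168; nΣy² − (Σy)² = 5148 − 4356 = 792
r = -780 / √(92168 × 792) = -780 / 8543.8315 ≈ -0.0913

-0.0913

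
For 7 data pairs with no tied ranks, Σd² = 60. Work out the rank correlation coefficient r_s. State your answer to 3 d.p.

ρ = 1 − 6Σd² / [n(n²−1)] = 1 − 6×60 / (7×48)
  = 1 − 360/336 = 1 − 1.0714 ≈ -0.071

-0.071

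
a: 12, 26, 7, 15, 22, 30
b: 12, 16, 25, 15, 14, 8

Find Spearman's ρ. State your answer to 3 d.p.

Rank a: 2, 5, 1, 3, 4, 6
Rank b: 2, 5, 6, 4, 3, 1
d = rank(a) − rank(b): 0, 0, -5, -1, 1, 5; Σd² = 52
ρ = 1 − 6Σd² / [n(n²−1)] = 1 − 6×52 / (6×35) = 1 − 312/210 ≈ -0.486

-0.486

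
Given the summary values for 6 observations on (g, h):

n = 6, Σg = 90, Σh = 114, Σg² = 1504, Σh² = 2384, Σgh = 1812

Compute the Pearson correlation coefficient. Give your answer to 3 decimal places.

r = (nΣgh − ΣgΣh) / √[(nΣg² − (Σg)²)(nΣh² − (Σh)²)]
Numerator: 6×1812 − 90×114 = 612
Denominator: √[(9024 − 8100)(14304 − 12996)] = √[924 × 1308] = 1099.3598
r = 612 / 1099.3598 ≈ 0.557

0.557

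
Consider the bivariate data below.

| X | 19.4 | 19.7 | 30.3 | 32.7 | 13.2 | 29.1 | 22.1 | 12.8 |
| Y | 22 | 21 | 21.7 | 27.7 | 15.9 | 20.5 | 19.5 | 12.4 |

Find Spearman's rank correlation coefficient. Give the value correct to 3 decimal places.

0.690

Rank X: 3, 4, 7, 8, 2, 6, 5, 1
Rank Y: 7, 5, 6, 8, 2, 4, 3, 1
d = rank(X) − rank(Y): -4, -1, 1, 0, 0, 2, 2, 0; Σd² = 26
ρ = 1 − 6Σd² / [n(n²−1)] = 1 − 6×26 / (8×63) = 1 − 156/504 ≈ 0.690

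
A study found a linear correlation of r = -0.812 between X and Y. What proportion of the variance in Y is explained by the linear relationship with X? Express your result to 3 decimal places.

0.659

r² = (-0.812)² = 0.659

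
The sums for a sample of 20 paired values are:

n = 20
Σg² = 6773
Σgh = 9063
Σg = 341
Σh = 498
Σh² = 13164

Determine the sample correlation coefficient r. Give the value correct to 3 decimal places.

0.668

r = (nΣgh − ΣgΣh) / √[(nΣg² − (Σg)²)(nΣh² − (Σh)²)]
Numerator: 20×9063 − 341×498 = 11442
Denominator: √[(135460 − 116281)(263280 − 248004)] = √[19179 × 15276] = 17116.6119
r = 11442 / 17116.6119 ≈ 0.668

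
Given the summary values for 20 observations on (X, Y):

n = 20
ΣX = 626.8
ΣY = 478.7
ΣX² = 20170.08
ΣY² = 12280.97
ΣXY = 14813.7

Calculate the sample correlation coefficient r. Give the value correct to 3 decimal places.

r = (nΣXY − ΣXΣY) / √[(nΣX² − (ΣX)²)(nΣY² − (ΣY)²)]
Numerator: 20×14813.7 − 626.8×478.7 = -3775.16
Denominator: √[(403401.6 − 392878.24)(245619.4 − 229153.69)] = √[10523.36 × 16465.71] = 13163.3808
r = -3775.16 / 13163.3808 ≈ -0.287

-0.287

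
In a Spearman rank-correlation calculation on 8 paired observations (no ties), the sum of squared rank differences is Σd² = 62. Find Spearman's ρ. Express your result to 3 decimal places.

ρ = 1 − 6Σd² / [n(n²−1)] = 1 − 6×62 / (8×63)
  = 1 − 372/504 = 1 − 0.7381 ≈ 0.262

0.262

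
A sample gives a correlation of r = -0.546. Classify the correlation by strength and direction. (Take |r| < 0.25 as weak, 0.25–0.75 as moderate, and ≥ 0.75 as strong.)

moderate negative

r = -0.546 < 0 so the relationship is negative.
|r| = 0.546, which falls in the moderate range.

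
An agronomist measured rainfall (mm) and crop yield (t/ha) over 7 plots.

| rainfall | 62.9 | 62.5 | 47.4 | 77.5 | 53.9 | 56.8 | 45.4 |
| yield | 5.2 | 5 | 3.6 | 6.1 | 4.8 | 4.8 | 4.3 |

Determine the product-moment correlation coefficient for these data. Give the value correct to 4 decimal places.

n = 7, Σx = 406.4, Σy = 33.8, Σx² = 24308.28, Σy² = 166.78, Σxy = 2009.55
nΣxy − ΣxΣy = 14066.85 − 13736.32 = 330.53
nΣx² − (Σx)² = 170157.96 − 165160.96 = 4997; nΣy² − (Σy)² = 1167.46 − 1142.44 = 25.02
r = 330.53 / √(4997 × 25.02) = 330.53 / 353.5887 ≈ 0.9348

0.9348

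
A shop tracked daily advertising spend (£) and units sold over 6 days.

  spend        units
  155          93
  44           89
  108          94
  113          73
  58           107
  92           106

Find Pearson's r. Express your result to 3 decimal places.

n = 6, Σx = 570, Σy = 562, Σx² = 62222, Σy² = 53420, Σxy = 52690
nΣxy − ΣxΣy = 316140 − 320340 = -4200
nΣx² − (Σx)² = 373332 − 324900 = 48432; nΣy² − (Σy)² = 320520 − 315844 = 4676
r = -4200 / √(48432 × 4676) = -4200 / 15048.8548 ≈ -0.279

-0.279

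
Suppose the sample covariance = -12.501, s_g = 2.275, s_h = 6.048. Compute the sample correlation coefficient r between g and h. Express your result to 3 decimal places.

-0.909

r = Cov(g,h) / (s_g · s_h) = -12.501 / (2.275 × 6.048)
  = -12.501 / 13.7592 ≈ -0.909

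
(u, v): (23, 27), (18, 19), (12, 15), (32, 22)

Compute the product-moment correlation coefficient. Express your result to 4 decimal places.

n = 4, Σu = 85, Σv = 83, Σu² = 2021, Σv² = 1799, Σuv = 1847
nΣuv − ΣuΣv = 7388 − 7055 = 333
nΣu² − (Σu)² = 8084 − 7225 = 859; nΣv² − (Σv)² = 7196 − 6889 = 307
r = 333 / √(859 × 307) = 333 / 513.5299 ≈ 0.6485

0.6485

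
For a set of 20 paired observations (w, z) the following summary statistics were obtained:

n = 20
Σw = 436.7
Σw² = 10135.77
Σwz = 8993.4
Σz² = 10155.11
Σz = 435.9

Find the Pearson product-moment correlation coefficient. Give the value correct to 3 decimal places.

-0.837

r = (nΣwz − ΣwΣz) / √[(nΣw² − (Σw)²)(nΣz² − (Σz)²)]
Numerator: 20×8993.4 − 436.7×435.9 = -10489.53
Denominator: √[(202715.4 − 190706.89)(203102.2 − 190008.81)] = √[12008.51 × 13093.39] = 12539.2227
r = -10489.53 / 12539.2227 ≈ -0.837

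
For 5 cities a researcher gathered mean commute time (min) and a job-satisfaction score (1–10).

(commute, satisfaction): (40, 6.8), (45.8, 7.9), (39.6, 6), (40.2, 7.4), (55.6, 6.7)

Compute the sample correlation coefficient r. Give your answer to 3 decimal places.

n = 5, Σx = 221.2, Σy = 34.8, Σx² = 9973.2, Σy² = 244.3, Σxy = 1541.42
nΣxy − ΣxΣy = 7707.1 − 7697.76 = 9.34
nΣx² − (Σx)² = 49866 − 48929.44 = 936.56; nΣy² − (Σy)² = 1221.5 − 1211.04 = 10.46
r = 9.34 / √(936.56 × 10.46) = 9.34 / 98.9769 ≈ 0.094

0.094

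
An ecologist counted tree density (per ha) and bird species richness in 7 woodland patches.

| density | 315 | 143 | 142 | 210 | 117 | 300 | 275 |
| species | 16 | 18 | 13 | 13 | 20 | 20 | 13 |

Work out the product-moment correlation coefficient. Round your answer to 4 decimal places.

-0.0882

n = 7, Σx = 1502, Σy = 113, Σx² = 363252, Σy² = 1887, Σxy = 24105
nΣxy − ΣxΣy = 168735 − 169726 = -991
nΣx² − (Σx)² = 2542764 − 2256004 = 286760; nΣy² − (Σy)² = 13209 − 12769 = 440
r = -991 / √(286760 × 440) = -991 / 11232.7379 ≈ -0.0882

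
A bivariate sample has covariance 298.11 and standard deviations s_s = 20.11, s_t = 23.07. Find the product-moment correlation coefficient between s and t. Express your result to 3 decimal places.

0.643

r = Cov(s,t) / (s_s · s_t) = 298.11 / (20.11 × 23.07)
  = 298.11 / 463.9377 ≈ 0.643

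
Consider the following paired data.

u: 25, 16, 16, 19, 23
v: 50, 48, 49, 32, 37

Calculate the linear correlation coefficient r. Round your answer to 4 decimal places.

n = 5, Σu = 99, Σv = 216, Σu² = 2027, Σv² = 9598, Σuv = 4261
nΣuv − ΣuΣv = 21305 − 21384 = -79
nΣu² − (Σu)² = 10135 − 9801 = 334; nΣv² − (Σv)² = 47990 − 46656 = 1334
r = -79 / √(334 × 1334) = -79 / 667.4998 ≈ -0.1184

-0.1184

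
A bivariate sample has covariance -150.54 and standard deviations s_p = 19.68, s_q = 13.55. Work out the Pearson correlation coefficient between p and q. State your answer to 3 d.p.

-0.565

r = Cov(p,q) / (s_p · s_q) = -150.54 / (19.68 × 13.55)
  = -150.54 / 266.6640 ≈ -0.565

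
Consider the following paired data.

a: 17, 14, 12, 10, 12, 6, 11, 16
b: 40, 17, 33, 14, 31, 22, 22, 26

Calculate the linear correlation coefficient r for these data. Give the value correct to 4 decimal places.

0.4940

n = 8, Σa = 98, Σb = 205, Σa² = 1286, Σb² = 5779, Σab = 2616
nΣab − ΣaΣb = 20928 − 20090 = 838
nΣa² − (Σa)² = 10288 − 9604 = 684; nΣb² − (Σb)² = 46232 − 42025 = 4207
r = 838 / √(684 × 4207) = 838 / 1696.3455 ≈ 0.4940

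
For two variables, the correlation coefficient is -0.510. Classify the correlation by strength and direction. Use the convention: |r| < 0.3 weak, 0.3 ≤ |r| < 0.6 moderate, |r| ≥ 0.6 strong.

r = -0.510 < 0 so the relationship is negative.
|r| = 0.510, which falls in the moderate range.

moderate negative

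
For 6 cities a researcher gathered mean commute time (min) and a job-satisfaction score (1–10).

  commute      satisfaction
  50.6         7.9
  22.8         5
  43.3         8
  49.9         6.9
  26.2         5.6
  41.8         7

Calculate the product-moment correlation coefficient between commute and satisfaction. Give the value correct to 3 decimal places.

0.890

n = 6, Σx = 234.6, Σy = 40.4, Σx² = 9878.78, Σy² = 279.38, Σxy = 1643.77
nΣxy − ΣxΣy = 9862.62 − 9477.84 = 384.78
nΣx² − (Σx)² = 59272.68 − 55037.16 = 4235.52; nΣy² − (Σy)² = 1676.28 − 1632.16 = 44.12
r = 384.78 / √(4235.52 × 44.12) = 384.78 / 432.2859 ≈ 0.890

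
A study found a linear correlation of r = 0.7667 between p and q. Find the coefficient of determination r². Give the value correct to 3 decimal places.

r² = (0.7667)² = 0.588

0.588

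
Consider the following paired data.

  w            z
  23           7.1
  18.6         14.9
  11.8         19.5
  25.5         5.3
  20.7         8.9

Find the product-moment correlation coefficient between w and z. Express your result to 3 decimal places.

n = 5, Σw = 99.6, Σz = 55.7, Σw² = 2092.94, Σz² = 759.97, Σwz = 989.92
nΣwz − ΣwΣz = 4949.6 − 5547.72 = -598.12
nΣw² − (Σw)² = 10464.7 − 9920.16 = 544.54; nΣz² − (Σz)² = 3799.85 − 3102.49 = 697.36
r = -598.12 / √(544.54 × 697.36) = -598.12 / 616.2308 ≈ -0.971

-0.971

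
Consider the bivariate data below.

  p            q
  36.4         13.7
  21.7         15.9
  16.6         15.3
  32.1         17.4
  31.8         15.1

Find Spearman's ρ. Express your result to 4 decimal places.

Rank p: 5, 2, 1, 4, 3
Rank q: 1, 4, 3, 5, 2
d = rank(p) − rank(q): 4, -2, -2, -1, 1; Σd² = 26
ρ = 1 − 6Σd² / [n(n²−1)] = 1 − 6×26 / (5×24) = 1 − 156/120 ≈ -0.3000

-0.3000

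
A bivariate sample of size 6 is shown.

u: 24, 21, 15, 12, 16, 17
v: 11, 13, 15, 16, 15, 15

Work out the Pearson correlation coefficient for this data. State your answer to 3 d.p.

n = 6, Σu = 105, Σv = 85, Σu² = 1931, Σv² = 1221, Σuv = 1449
nΣuv − ΣuΣv = 8694 − 8925 = -231
nΣu² − (Σu)² = 11586 − 11025 = 561; nΣv² − (Σv)² = 7326 − 7225 = 101
r = -231 / √(561 × 101) = -231 / 238.0357 ≈ -0.970

-0.970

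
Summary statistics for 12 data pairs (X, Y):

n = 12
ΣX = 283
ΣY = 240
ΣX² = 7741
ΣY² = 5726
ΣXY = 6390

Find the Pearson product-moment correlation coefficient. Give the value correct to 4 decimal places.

0.7344

r = (nΣXY − ΣXΣY) / √[(nΣX² − (ΣX)²)(nΣY² − (ΣY)²)]
Numerator: 12×6390 − 283×240 = 8760
Denominator: √[(92892 − 80089)(68712 − 57600)] = √[12803 × 11112] = 11927.5704
r = 8760 / 11927.5704 ≈ 0.7344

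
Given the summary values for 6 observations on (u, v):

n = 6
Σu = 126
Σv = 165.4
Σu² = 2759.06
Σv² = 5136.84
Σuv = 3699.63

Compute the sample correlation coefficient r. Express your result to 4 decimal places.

r = (nΣuv − ΣuΣv) / √[(nΣu² − (Σu)²)(nΣv² − (Σv)²)]
Numerator: 6×3699.63 − 126×165.4 = 1357.38
Denominator: √[(16554.36 − 15876)(30821.04 − 27357.16)] = √[678.36 × 3463.88] = 1532.8919
r = 1357.38 / 1532.8919 ≈ 0.8855

0.8855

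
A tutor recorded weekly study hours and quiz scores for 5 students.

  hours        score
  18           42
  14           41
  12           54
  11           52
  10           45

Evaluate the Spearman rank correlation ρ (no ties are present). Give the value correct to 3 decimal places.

-0.500

Rank hours: 5, 4, 3, 2, 1
Rank score: 2, 1, 5, 4, 3
d = rank(hours) − rank(score): 3, 3, -2, -2, -2; Σd² = 30
ρ = 1 − 6Σd² / [n(n²−1)] = 1 − 6×30 / (5×24) = 1 − 180/120 ≈ -0.500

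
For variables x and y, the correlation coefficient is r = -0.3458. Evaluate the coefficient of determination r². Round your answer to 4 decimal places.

r² = (-0.3458)² = 0.1196

0.1196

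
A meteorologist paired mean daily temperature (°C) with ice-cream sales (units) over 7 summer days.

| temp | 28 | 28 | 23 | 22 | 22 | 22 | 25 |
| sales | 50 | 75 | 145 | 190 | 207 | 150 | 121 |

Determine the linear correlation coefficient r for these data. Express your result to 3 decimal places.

-0.940

n = 7, Σx = 170, Σy = 938, Σx² = 4174, Σy² = 145240, Σxy = 21894
nΣxy − ΣxΣy = 153258 − 159460 = -6202
nΣx² − (Σx)² = 29218 − 28900 = 318; nΣy² − (Σy)² = 1016680 − 879844 = 136836
r = -6202 / √(318 × 136836) = -6202 / 6596.5027 ≈ -0.940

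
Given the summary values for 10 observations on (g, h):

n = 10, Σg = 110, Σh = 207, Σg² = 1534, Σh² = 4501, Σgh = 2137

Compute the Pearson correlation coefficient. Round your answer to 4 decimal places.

r = (nΣgh − ΣgΣh) / √[(nΣg² − (Σg)²)(nΣh² − (Σh)²)]
Numerator: 10×2137 − 110×207 = -1400
Denominator: √[(15340 − 12100)(45010 − 42849)] = √[3240 × 2161] = 2646.0612
r = -1400 / 2646.0612 ≈ -0.5291

-0.5291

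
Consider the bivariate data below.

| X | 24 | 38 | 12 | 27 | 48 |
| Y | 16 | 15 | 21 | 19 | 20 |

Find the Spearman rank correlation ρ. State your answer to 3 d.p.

-0.300

Rank X: 2, 4, 1, 3, 5
Rank Y: 2, 1, 5, 3, 4
d = rank(X) − rank(Y): 0, 3, -4, 0, 1; Σd² = 26
ρ = 1 − 6Σd² / [n(n²−1)] = 1 − 6×26 / (5×24) = 1 − 156/120 ≈ -0.300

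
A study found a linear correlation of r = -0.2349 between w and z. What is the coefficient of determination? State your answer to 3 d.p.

0.055

r² = (-0.2349)² = 0.055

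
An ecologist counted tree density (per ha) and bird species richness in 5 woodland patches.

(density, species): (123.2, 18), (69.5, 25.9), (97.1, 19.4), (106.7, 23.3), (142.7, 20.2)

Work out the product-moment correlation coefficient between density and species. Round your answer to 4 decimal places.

-0.7019

n = 5, Σx = 539.2, Σy = 106.8, Σx² = 61185.08, Σy² = 2322.1, Σxy = 11270.04
nΣxy − ΣxΣy = 56350.2 − 57586.56 = -1236.36
nΣx² − (Σx)² = 305925.4 − 290736.64 = 15188.76; nΣy² − (Σy)² = 11610.5 − 11406.24 = 204.26
r = -1236.36 / √(15188.76 × 204.26) = -1236.36 / 1761.3790 ≈ -0.7019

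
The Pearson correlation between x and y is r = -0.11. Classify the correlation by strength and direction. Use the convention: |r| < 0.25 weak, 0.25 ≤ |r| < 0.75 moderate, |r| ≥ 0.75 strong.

r = -0.11 < 0 so the relationship is negative.
|r| = 0.11, which falls in the weak range.

weak negative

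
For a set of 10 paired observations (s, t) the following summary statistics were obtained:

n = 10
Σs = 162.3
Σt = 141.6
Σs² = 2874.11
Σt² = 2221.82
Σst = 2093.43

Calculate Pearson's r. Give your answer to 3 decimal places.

-0.898

r = (nΣst − ΣsΣt) / √[(nΣs² − (Σs)²)(nΣt² − (Σt)²)]
Numerator: 10×2093.43 − 162.3×141.6 = -2047.38
Denominator: √[(28741.1 − 26341.29)(22218.2 − 20050.56)] = √[2399.81 × 2167.64] = 2280.7727
r = -2047.38 / 2280.7727 ≈ -0.898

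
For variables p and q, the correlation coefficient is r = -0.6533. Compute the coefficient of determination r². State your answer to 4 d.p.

r² = (-0.6533)² = 0.4268

0.4268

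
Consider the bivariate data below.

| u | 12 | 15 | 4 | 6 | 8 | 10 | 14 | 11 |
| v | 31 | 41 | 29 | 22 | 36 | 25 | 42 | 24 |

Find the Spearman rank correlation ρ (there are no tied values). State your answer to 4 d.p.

Rank u: 6, 8, 1, 2, 3, 4, 7, 5
Rank v: 5, 7, 4, 1, 6, 3, 8, 2
d = rank(u) − rank(v): 1, 1, -3, 1, -3, 1, -1, 3; Σd² = 32
ρ = 1 − 6Σd² / [n(n²−1)] = 1 − 6×32 / (8×63) = 1 − 192/504 ≈ 0.6190

0.6190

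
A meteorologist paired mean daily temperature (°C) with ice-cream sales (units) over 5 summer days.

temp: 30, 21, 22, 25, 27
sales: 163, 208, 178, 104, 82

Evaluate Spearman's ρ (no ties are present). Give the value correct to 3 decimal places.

-0.700

Rank temp: 5, 1, 2, 3, 4
Rank sales: 3, 5, 4, 2, 1
d = rank(temp) − rank(sales): 2, -4, -2, 1, 3; Σd² = 34
ρ = 1 − 6Σd² / [n(n²−1)] = 1 − 6×34 / (5×24) = 1 − 204/120 ≈ -0.700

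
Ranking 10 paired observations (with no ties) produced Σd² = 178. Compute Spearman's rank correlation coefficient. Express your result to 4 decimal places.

-0.0788

ρ = 1 − 6Σd² / [n(n²−1)] = 1 − 6×178 / (10×99)
  = 1 − 1068/990 = 1 − 1.07879 ≈ -0.0788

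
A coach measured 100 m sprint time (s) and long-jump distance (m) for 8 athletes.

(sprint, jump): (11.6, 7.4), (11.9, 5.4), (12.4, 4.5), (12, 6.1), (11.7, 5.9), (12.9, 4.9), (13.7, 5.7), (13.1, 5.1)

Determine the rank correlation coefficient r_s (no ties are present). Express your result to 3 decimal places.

-0.571

Rank sprint: 1, 3, 5, 4, 2, 6, 8, 7
Rank jump: 8, 4, 1, 7, 6, 2, 5, 3
d = rank(sprint) − rank(jump): -7, -1, 4, -3, -4, 4, 3, 4; Σd² = 132
ρ = 1 − 6Σd² / [n(n²−1)] = 1 − 6×132 / (8×63) = 1 − 792/504 ≈ -0.571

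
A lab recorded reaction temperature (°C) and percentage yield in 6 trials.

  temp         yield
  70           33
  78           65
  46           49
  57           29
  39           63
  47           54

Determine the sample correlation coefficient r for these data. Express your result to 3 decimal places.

n = 6, Σx = 337, Σy = 293, Σx² = 20079, Σy² = 15441, Σxy = 16282
nΣxy − ΣxΣy = 97692 − 98741 = -1049
nΣx² − (Σx)² = 120474 − 113569 = 6905; nΣy² − (Σy)² = 92646 − 85849 = 6797
r = -1049 / √(6905 × 6797) = -1049 / 6850.7872 ≈ -0.153

-0.153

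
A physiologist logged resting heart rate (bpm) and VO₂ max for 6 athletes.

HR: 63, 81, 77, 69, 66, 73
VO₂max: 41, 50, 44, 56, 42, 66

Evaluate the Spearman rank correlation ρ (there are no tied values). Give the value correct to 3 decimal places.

0.543

Rank HR: 1, 6, 5, 3, 2, 4
Rank VO₂max: 1, 4, 3, 5, 2, 6
d = rank(HR) − rank(VO₂max): 0, 2, 2, -2, 0, -2; Σd² = 16
ρ = 1 − 6Σd² / [n(n²−1)] = 1 − 6×16 / (6×35) = 1 − 96/210 ≈ 0.543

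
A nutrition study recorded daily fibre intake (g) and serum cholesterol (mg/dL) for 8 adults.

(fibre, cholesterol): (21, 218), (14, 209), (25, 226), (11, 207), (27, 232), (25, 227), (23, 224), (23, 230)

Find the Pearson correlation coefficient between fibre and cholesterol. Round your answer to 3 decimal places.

0.959

n = 8, Σx = 169, Σy = 1773, Σx² = 3795, Σy² = 393559, Σxy = 37812
nΣxy − ΣxΣy = 302496 − 299637 = 2859
nΣx² − (Σx)² = 30360 − 28561 = 1799; nΣy² − (Σy)² = 3148472 − 3143529 = 4943
r = 2859 / √(1799 × 4943) = 2859 / 2982.0223 ≈ 0.959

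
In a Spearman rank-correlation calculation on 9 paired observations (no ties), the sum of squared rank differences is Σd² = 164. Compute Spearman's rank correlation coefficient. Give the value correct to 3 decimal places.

-0.367

ρ = 1 − 6Σd² / [n(n²−1)] = 1 − 6×164 / (9×80)
  = 1 − 984/720 = 1 − 1.3667 ≈ -0.367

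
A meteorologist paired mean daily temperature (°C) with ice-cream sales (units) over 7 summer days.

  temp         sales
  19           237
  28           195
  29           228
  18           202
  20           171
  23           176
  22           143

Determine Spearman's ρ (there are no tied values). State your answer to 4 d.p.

-0.0714

Rank temp: 2, 6, 7, 1, 3, 5, 4
Rank sales: 7, 4, 6, 5, 2, 3, 1
d = rank(temp) − rank(sales): -5, 2, 1, -4, 1, 2, 3; Σd² = 60
ρ = 1 − 6Σd² / [n(n²−1)] = 1 − 6×60 / (7×48) = 1 − 360/336 ≈ -0.0714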